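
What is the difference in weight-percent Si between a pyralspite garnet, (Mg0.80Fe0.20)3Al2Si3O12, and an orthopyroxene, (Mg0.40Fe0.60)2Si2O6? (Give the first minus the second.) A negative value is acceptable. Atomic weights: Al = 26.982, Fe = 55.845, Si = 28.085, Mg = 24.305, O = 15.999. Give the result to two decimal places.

M((Mg0.80Fe0.20)3Al2Si3O12) = 422.046 g/mol, so wt% Si = 84.255/422.046 × 100 = 19.96%.
M((Mg0.40Fe0.60)2Si2O6) = 238.622 g/mol, so wt% Si = 56.170/238.622 × 100 = 23.54%.
19.96 − 23.54 = -3.58 pp.

-3.58 percentage points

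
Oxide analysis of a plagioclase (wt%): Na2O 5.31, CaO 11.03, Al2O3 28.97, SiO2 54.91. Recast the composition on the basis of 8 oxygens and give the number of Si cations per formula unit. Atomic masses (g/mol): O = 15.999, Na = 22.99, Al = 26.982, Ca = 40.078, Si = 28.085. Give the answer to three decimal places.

Na2O: 5.31/61.979 = 0.08567 mol → 0.17134 mol Na, 0.08567 mol O.
CaO: 11.03/56.077 = 0.19669 mol → 0.19669 mol Ca, 0.19669 mol O.
Al2O3: 28.97/101.961 = 0.28413 mol → 0.56826 mol Al, 0.85239 mol O.
SiO2: 54.91/60.083 = 0.91390 mol → 0.91390 mol Si, 1.82780 mol O.
Total oxygen = 2.96255 mol. Normalization factor = 8/2.96255 = 2.70038.
Si per 8 O = 0.91390 × 2.70038 = 2.468.

2.468 Si apfu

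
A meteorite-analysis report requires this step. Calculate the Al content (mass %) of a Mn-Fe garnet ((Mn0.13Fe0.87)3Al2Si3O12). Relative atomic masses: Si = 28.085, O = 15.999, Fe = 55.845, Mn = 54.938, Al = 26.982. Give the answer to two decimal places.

Molar mass of (Mn0.13Fe0.87)3Al2Si3O12: 0.39×54.938 + 2.61×55.845 + 2×26.982 + 3×28.085 + 12×15.999 = 497.388 g/mol.
Mass of Al per formula unit: 2 × 26.982 = 53.964 g.
Weight fraction Al = 53.964 / 497.388 = 0.1085.

10.85 mass %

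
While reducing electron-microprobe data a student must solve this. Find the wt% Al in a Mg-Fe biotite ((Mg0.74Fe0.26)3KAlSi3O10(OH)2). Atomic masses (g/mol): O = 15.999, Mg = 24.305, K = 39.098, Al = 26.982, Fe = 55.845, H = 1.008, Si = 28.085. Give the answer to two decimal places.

6.11 weight percent

Molar mass of (Mg0.74Fe0.26)3KAlSi3O10(OH)2: 2.22*24.305 + 0.78*55.845 + 1*39.098 + 1*26.982 + 3*28.085 + 12*15.999 + 2*1.008 = 441.855 g/mol.
Mass of Al per formula unit: 1 × 26.982 = 26.982 g.
Weight fraction Al = 26.982 / 441.855 = 0.0611.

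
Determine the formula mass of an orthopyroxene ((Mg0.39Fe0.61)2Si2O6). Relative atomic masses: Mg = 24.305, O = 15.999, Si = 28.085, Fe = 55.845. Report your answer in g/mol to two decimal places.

239.25 g/mol

The formula mass is the sum 0.78·24.305 + 1.22·55.845 + 2·28.085 + 6·15.999.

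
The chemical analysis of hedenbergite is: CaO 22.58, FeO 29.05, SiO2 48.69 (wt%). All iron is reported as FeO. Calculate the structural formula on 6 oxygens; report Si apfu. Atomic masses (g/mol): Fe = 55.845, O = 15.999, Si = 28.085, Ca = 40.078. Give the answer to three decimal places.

CaO (M=56.077): mol = 0.40266; Ca = 0.40266, O = 0.40266.
FeO (M=71.844): mol = 0.40435; Fe = 0.40435, O = 0.40435.
SiO2 (M=60.083): mol = 0.81038; Si = 0.81038, O = 1.62076.
ΣO = 2.42777; factor = 6/ΣO = 2.47140.
Si apfu = 0.81038 × 2.47140 = 2.003.

2.003 Si apfu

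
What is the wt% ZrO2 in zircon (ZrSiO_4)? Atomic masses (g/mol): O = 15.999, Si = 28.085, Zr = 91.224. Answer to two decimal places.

67.22 wt%

Formula mass = 183.305 g/mol.
1 Zr → 1.0000 mol ZrO2 per formula unit; M(ZrO2) = 123.222, so ZrO2 mass = 123.222 g.
123.222/183.305 × 100 = 67.22 wt%.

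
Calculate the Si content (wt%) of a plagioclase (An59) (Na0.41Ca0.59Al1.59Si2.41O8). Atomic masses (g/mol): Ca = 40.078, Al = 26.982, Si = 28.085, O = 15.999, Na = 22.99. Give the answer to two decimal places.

Molar mass of Na0.41Ca0.59Al1.59Si2.41O8: 0.41*22.99 + 0.59*40.078 + 1.59*26.982 + 2.41*28.085 + 8*15.999 = 271.650 g/mol.
Mass of Si per formula unit: 2.41 × 28.085 = 67.685 g.
Weight fraction Si = 67.685 / 271.650 = 0.2492.

24.92 wt%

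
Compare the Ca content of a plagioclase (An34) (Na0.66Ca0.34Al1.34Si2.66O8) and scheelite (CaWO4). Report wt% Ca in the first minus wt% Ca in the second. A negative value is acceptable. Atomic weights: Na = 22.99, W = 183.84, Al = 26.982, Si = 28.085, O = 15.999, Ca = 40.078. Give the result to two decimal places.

Ca in Na0.66Ca0.34Al1.34Si2.66O8: molar mass 267.654 g/mol; 0.34×40.078 = 13.627 g → 5.09 wt%.
Ca in CaWO4: molar mass 287.914 g/mol; 1×40.078 = 40.078 g → 13.92 wt%.
Difference = 5.09 − 13.92 = -8.83 percentage points.

-8.83 percentage points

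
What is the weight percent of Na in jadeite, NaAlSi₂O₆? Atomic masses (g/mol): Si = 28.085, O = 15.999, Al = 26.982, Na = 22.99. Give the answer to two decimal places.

M(NaAlSi₂O₆) = 202.136 g/mol.
Na contributes 1 × 22.99 = 22.990 g per mole.
22.990/202.136 = 0.1137 → 11.37%.

11.37 wt%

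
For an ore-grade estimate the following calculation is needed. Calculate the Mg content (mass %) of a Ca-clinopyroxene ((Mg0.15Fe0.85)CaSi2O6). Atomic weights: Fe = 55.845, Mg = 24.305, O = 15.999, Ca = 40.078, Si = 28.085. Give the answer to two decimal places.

1.50 mass %

Formula mass = 0.15*24.305 + 0.85*55.845 + 1*40.078 + 2*28.085 + 6*15.999 = 243.356 g/mol, of which 3.646 g is Mg.
So Mg makes up 3.646/243.356 = 0.0150 of the mass, i.e. 1.50%.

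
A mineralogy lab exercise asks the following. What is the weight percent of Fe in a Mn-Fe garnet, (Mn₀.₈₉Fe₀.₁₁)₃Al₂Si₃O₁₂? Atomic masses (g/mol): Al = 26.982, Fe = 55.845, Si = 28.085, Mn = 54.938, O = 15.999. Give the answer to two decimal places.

M((Mn₀.₈₉Fe₀.₁₁)₃Al₂Si₃O₁₂) = 495.320 g/mol.
Fe contributes 0.33 × 55.845 = 18.429 g per mole.
18.429/495.320 = 0.0372 → 3.72%.

3.72 mass %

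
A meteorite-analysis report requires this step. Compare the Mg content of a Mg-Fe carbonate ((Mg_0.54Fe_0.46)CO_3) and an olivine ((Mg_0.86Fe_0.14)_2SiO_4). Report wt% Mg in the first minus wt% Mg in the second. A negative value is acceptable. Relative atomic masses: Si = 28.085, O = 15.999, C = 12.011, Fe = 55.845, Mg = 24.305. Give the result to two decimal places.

-14.68 percentage points

M((Mg_0.54Fe_0.46)CO_3) = 98.821 g/mol, so wt% Mg = 13.125/98.821 × 100 = 13.28%.
M((Mg_0.86Fe_0.14)_2SiO_4) = 149.522 g/mol, so wt% Mg = 41.805/149.522 × 100 = 27.96%.
13.28 − 27.96 = -14.68 pp.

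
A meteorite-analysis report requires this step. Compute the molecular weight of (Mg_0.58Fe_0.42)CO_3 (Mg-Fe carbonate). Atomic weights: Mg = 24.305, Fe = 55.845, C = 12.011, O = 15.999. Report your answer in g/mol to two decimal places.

Mg: 0.58 × 24.305 = 14.0969
Fe: 0.42 × 55.845 = 23.4549
C: 1 × 12.011 = 12.0110
O: 3 × 15.999 = 47.9970
Summing the contributions gives the formula mass.

97.56 g/mol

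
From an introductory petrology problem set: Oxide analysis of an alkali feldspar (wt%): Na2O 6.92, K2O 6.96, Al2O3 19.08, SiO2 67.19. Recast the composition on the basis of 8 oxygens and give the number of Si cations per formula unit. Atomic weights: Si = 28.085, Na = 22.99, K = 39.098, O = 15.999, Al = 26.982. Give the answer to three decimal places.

2.999 Si apfu

6.92 wt% Na2O ÷ 61.979 g/mol = 0.11165 mol, giving 0.22330 Na and 0.11165 O.
6.96 wt% K2O ÷ 94.195 g/mol = 0.07389 mol, giving 0.14778 K and 0.07389 O.
19.08 wt% Al2O3 ÷ 101.961 g/mol = 0.18713 mol, giving 0.37426 Al and 0.56139 O.
67.19 wt% SiO2 ÷ 60.083 g/mol = 1.11829 mol, giving 1.11829 Si and 2.23658 O.
Oxygen sums to 2.98351; scaling by 8/2.98351 = 2.68141 puts the formula on 8 O.
Si: 1.11829 × 2.68141 = 2.999 atoms per formula unit.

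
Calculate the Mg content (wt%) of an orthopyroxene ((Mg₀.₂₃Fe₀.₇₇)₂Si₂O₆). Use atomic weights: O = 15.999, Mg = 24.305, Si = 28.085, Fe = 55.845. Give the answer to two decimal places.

Molar mass of (Mg₀.₂₃Fe₀.₇₇)₂Si₂O₆: 0.46·24.305 + 1.54·55.845 + 2·28.085 + 6·15.999 = 249.346 g/mol.
Mass of Mg per formula unit: 0.46 × 24.305 = 11.180 g.
Weight fraction Mg = 11.180 / 249.346 = 0.0448.

4.48 wt%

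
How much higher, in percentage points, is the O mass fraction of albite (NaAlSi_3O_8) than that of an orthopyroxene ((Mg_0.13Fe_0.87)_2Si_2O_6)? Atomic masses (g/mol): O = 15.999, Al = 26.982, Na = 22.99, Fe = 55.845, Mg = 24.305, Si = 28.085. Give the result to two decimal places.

11.26 percentage points

First mineral: 127.992 g O in 262.219 g formula = 48.81 wt% O.
Second mineral: 95.994 g O in 255.654 g formula = 37.55 wt% O.
48.81% − 37.55% gives a difference of 11.26 percentage points.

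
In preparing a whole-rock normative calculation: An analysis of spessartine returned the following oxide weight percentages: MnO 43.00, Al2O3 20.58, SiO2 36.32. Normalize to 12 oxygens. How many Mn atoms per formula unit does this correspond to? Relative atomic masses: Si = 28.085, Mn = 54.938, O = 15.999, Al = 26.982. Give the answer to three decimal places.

3.005 Mn apfu

43.00 wt% MnO ÷ 70.937 g/mol = 0.60617 mol, giving 0.60617 Mn and 0.60617 O.
20.58 wt% Al2O3 ÷ 101.961 g/mol = 0.20184 mol, giving 0.40368 Al and 0.60552 O.
36.32 wt% SiO2 ÷ 60.083 g/mol = 0.60450 mol, giving 0.60450 Si and 1.20900 O.
Oxygen sums to 2.42069; scaling by 12/2.42069 = 4.95726 puts the formula on 12 O.
Mn: 0.60617 × 4.95726 = 3.005 atoms per formula unit.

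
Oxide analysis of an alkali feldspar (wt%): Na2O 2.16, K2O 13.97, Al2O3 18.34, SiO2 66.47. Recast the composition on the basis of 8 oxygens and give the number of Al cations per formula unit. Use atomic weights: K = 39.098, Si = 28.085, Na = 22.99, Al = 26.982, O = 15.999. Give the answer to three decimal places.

Na2O (M=61.979): mol = 0.03485; Na = 0.06970, O = 0.03485.
K2O (M=94.195): mol = 0.14831; K = 0.29662, O = 0.14831.
Al2O3 (M=101.961): mol = 0.17987; Al = 0.35974, O = 0.53961.
SiO2 (M=60.083): mol = 1.10630; Si = 1.10630, O = 2.21260.
ΣO = 2.93537; factor = 8/ΣO = 2.72538.
Al apfu = 0.35974 × 2.72538 = 0.980.

0.980 Al apfu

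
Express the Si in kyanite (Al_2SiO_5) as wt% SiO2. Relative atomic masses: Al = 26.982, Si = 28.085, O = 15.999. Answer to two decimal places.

37.08 wt%

Molar mass of Al_2SiO_5 = 2·26.982 + 1·28.085 + 5·15.999 = 162.044 g/mol.
Each formula unit contains 1 Si, equivalent to 1/1 = 1.0000 mol SiO2.
M(SiO2) = 1×28.085 + 2×15.999 = 60.083 g/mol.
Mass of SiO2 per formula unit = 1.0000 × 60.083 = 60.083 g.
SiO2 wt% = 60.083 / 162.044 × 100 = 37.08%.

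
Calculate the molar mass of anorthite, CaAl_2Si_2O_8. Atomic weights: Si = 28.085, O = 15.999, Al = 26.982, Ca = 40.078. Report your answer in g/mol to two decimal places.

Ca: 1 × 40.078 = 40.0780
Al: 2 × 26.982 = 53.9640
Si: 2 × 28.085 = 56.1700
O: 8 × 15.999 = 127.9920
Summing the contributions gives the formula mass.

278.20 g/mol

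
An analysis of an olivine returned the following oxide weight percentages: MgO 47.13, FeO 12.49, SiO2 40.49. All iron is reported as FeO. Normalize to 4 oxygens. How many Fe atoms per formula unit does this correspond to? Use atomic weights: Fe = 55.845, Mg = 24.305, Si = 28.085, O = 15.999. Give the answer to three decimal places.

0.258 Fe apfu

MgO: 47.13/40.304 = 1.16936 mol → 1.16936 mol Mg, 1.16936 mol O.
FeO: 12.49/71.844 = 0.17385 mol → 0.17385 mol Fe, 0.17385 mol O.
SiO2: 40.49/60.083 = 0.67390 mol → 0.67390 mol Si, 1.34780 mol O.
Total oxygen = 2.69101 mol. Normalization factor = 4/2.69101 = 1.48643.
Fe per 4 O = 0.17385 × 1.48643 = 0.258.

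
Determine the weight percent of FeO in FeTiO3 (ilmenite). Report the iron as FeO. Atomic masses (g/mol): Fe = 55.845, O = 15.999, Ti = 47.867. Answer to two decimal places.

47.36 wt%

Molar mass of FeTiO3 = 1×55.845 + 1×47.867 + 3×15.999 = 151.709 g/mol.
Each formula unit contains 1 Fe, equivalent to 1/1 = 1.0000 mol FeO.
M(FeO) = 1×55.845 + 1×15.999 = 71.844 g/mol.
Mass of FeO per formula unit = 1.0000 × 71.844 = 71.844 g.
FeO wt% = 71.844 / 151.709 × 100 = 47.36%.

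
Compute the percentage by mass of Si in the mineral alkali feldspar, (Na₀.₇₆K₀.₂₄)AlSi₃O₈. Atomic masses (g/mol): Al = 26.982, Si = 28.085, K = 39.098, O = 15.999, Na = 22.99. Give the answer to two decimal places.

M((Na₀.₇₆K₀.₂₄)AlSi₃O₈) = 266.085 g/mol.
Si contributes 3 × 28.085 = 84.255 g per mole.
84.255/266.085 = 0.3166 → 31.66%.

31.66 wt%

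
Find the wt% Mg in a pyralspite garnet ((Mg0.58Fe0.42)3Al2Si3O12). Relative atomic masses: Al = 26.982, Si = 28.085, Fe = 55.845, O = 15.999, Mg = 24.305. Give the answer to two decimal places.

9.55 mass %

Formula mass = 1.74*24.305 + 1.26*55.845 + 2*26.982 + 3*28.085 + 12*15.999 = 442.862 g/mol, of which 42.291 g is Mg.
So Mg makes up 42.291/442.862 = 0.0955 of the mass, i.e. 9.55%.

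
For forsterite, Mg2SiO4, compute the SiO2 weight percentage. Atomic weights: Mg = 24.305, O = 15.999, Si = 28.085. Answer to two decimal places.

42.71 wt%

Molar mass of Mg2SiO4 = 2·24.305 + 1·28.085 + 4·15.999 = 140.691 g/mol.
Each formula unit contains 1 Si, equivalent to 1/1 = 1.0000 mol SiO2.
M(SiO2) = 1×28.085 + 2×15.999 = 60.083 g/mol.
Mass of SiO2 per formula unit = 1.0000 × 60.083 = 60.083 g.
SiO2 wt% = 60.083 / 140.691 × 100 = 42.71%.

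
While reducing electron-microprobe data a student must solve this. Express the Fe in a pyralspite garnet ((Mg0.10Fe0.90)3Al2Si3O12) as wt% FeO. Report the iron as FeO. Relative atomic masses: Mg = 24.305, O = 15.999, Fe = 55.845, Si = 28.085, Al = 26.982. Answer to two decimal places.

39.73 wt%

M((Mg0.10Fe0.90)3Al2Si3O12) = 488.280 g/mol; M(FeO) = 71.844 g/mol.
Moles FeO per formula unit = 2.70 Fe ÷ 1 = 2.7000.
FeO fraction = (2.7000 × 71.844) / 488.280 = 193.979/488.280 = 0.3973.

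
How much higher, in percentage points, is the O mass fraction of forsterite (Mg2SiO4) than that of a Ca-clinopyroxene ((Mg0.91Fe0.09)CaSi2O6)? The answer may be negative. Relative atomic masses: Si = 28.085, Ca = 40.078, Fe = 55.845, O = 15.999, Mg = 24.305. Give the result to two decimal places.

O in Mg2SiO4: molar mass 140.691 g/mol; 4×15.999 = 63.996 g → 45.49 wt%.
O in (Mg0.91Fe0.09)CaSi2O6: molar mass 219.386 g/mol; 6×15.999 = 95.994 g → 43.76 wt%.
Difference = 45.49 − 43.76 = 1.73 percentage points.

1.73 percentage points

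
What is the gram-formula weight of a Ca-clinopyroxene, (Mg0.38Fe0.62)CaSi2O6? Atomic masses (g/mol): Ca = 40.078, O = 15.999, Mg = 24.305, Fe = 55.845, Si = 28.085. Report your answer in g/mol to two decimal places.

The formula mass is the sum 0.38×24.305 + 0.62×55.845 + 1×40.078 + 2×28.085 + 6×15.999.

236.10 g/mol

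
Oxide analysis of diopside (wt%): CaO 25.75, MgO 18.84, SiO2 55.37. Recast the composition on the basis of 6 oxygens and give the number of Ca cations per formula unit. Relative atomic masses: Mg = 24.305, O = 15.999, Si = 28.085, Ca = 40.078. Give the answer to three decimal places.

CaO: 25.75/56.077 = 0.45919 mol → 0.45919 mol Ca, 0.45919 mol O.
MgO: 18.84/40.304 = 0.46745 mol → 0.46745 mol Mg, 0.46745 mol O.
SiO2: 55.37/60.083 = 0.92156 mol → 0.92156 mol Si, 1.84312 mol O.
Total oxygen = 2.76976 mol. Normalization factor = 6/2.76976 = 2.16625.
Ca per 6 O = 0.45919 × 2.16625 = 0.995.

0.995 Ca apfu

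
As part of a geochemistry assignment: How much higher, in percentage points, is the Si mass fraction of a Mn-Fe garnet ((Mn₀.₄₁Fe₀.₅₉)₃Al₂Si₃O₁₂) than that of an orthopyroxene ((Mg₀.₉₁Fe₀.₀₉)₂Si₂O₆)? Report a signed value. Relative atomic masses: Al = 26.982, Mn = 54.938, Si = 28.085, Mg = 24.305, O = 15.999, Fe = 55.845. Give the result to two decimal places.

M((Mn₀.₄₁Fe₀.₅₉)₃Al₂Si₃O₁₂) = 496.626 g/mol, so wt% Si = 84.255/496.626 × 100 = 16.97%.
M((Mg₀.₉₁Fe₀.₀₉)₂Si₂O₆) = 206.451 g/mol, so wt% Si = 56.170/206.451 × 100 = 27.21%.
16.97 − 27.21 = -10.24 pp.

-10.24 percentage points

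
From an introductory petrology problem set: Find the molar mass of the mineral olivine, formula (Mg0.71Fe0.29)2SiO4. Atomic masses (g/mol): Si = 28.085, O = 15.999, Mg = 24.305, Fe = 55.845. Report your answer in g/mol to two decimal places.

Mg: 1.42 × 24.305 = 34.5131
Fe: 0.58 × 55.845 = 32.3901
Si: 1 × 28.085 = 28.0850
O: 4 × 15.999 = 63.9960
Summing the contributions gives the formula mass.

158.98 g/mol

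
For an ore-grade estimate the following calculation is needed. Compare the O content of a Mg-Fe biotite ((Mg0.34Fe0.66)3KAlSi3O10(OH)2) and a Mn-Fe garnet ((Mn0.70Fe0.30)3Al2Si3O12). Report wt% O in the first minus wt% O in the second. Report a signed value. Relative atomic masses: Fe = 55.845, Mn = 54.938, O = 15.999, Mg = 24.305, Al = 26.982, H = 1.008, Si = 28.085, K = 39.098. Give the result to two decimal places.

1.30 percentage points

First mineral: 191.988 g O in 479.703 g formula = 40.02 wt% O.
Second mineral: 191.988 g O in 495.837 g formula = 38.72 wt% O.
40.02% − 38.72% gives a difference of 1.30 percentage points.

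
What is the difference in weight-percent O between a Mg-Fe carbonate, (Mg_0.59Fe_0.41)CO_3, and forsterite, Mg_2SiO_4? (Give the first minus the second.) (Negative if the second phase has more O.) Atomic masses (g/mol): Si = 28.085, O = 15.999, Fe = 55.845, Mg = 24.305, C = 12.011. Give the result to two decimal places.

3.87 percentage points

M((Mg_0.59Fe_0.41)CO_3) = 97.244 g/mol, so wt% O = 47.997/97.244 × 100 = 49.36%.
M(Mg_2SiO_4) = 140.691 g/mol, so wt% O = 63.996/140.691 × 100 = 45.49%.
49.36 − 45.49 = 3.87 pp.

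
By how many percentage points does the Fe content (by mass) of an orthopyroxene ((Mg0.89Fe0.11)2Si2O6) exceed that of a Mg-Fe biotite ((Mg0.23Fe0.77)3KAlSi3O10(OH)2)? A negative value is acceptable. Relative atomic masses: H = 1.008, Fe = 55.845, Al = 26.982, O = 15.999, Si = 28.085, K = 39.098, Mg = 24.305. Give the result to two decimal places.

M((Mg0.89Fe0.11)2Si2O6) = 207.713 g/mol, so wt% Fe = 12.286/207.713 × 100 = 5.91%.
M((Mg0.23Fe0.77)3KAlSi3O10(OH)2) = 490.111 g/mol, so wt% Fe = 129.002/490.111 × 100 = 26.32%.
5.91 − 26.32 = -20.41 pp.

-20.41 percentage points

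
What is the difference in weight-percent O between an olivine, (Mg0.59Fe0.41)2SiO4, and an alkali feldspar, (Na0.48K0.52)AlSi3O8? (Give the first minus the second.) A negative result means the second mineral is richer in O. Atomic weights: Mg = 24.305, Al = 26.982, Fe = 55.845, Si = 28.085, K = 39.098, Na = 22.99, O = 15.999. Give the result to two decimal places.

-8.88 percentage points

O in (Mg0.59Fe0.41)2SiO4: molar mass 166.554 g/mol; 4×15.999 = 63.996 g → 38.42 wt%.
O in (Na0.48K0.52)AlSi3O8: molar mass 270.595 g/mol; 8×15.999 = 127.992 g → 47.30 wt%.
Difference = 38.42 − 47.30 = -8.88 percentage points.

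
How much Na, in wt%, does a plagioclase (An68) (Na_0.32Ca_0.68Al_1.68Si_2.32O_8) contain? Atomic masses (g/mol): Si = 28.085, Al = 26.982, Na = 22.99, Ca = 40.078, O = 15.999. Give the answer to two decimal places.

M(Na_0.32Ca_0.68Al_1.68Si_2.32O_8) = 273.089 g/mol.
Na contributes 0.32 × 22.99 = 7.357 g per mole.
7.357/273.089 = 0.0269 → 2.69%.

2.69 wt%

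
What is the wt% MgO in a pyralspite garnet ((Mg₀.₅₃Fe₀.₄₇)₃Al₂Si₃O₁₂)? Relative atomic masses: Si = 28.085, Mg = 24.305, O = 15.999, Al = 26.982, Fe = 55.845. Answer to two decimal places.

Molar mass of (Mg₀.₅₃Fe₀.₄₇)₃Al₂Si₃O₁₂ = 1.59×24.305 + 1.41×55.845 + 2×26.982 + 3×28.085 + 12×15.999 = 447.593 g/mol.
Each formula unit contains 1.59 Mg, equivalent to 1.59/1 = 1.5900 mol MgO.
M(MgO) = 1×24.305 + 1×15.999 = 40.304 g/mol.
Mass of MgO per formula unit = 1.5900 × 40.304 = 64.083 g.
MgO wt% = 64.083 / 447.593 × 100 = 14.32%.

14.32 wt%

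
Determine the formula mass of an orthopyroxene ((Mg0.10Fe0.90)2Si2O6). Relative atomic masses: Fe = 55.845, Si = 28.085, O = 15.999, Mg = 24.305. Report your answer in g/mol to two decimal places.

257.55 g/mol

The formula mass is the sum 0.20·24.305 + 1.80·55.845 + 2·28.085 + 6·15.999.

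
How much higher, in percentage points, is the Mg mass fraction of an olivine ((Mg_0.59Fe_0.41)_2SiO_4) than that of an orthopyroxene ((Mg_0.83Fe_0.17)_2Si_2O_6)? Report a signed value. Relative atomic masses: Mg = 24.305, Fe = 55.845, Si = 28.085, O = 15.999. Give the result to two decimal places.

Mg in (Mg_0.59Fe_0.41)_2SiO_4: molar mass 166.554 g/mol; 1.18×24.305 = 28.680 g → 17.22 wt%.
Mg in (Mg_0.83Fe_0.17)_2Si_2O_6: molar mass 211.498 g/mol; 1.66×24.305 = 40.346 g → 19.08 wt%.
Difference = 17.22 − 19.08 = -1.86 percentage points.

-1.86 percentage points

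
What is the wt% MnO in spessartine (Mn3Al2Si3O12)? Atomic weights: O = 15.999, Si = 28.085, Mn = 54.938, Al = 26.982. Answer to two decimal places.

42.99 wt%

Formula mass = 495.021 g/mol.
3 Mn → 3.0000 mol MnO per formula unit; M(MnO) = 70.937, so MnO mass = 212.811 g.
212.811/495.021 × 100 = 42.99 wt%.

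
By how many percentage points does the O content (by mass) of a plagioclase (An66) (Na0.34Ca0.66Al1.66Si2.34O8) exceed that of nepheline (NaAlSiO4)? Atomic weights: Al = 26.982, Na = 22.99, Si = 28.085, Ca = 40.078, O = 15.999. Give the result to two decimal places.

M(Na0.34Ca0.66Al1.66Si2.34O8) = 272.769 g/mol, so wt% O = 127.992/272.769 × 100 = 46.92%.
M(NaAlSiO4) = 142.053 g/mol, so wt% O = 63.996/142.053 × 100 = 45.05%.
46.92 − 45.05 = 1.87 pp.

1.87 percentage points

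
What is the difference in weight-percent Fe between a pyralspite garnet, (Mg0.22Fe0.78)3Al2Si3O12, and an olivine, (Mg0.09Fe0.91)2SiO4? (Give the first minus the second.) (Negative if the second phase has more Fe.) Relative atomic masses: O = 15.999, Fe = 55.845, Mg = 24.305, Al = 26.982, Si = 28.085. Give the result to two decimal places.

First mineral: 130.677 g Fe in 476.926 g formula = 27.40 wt% Fe.
Second mineral: 101.638 g Fe in 198.094 g formula = 51.31 wt% Fe.
27.40% − 51.31% gives a difference of -23.91 percentage points.

-23.91 percentage points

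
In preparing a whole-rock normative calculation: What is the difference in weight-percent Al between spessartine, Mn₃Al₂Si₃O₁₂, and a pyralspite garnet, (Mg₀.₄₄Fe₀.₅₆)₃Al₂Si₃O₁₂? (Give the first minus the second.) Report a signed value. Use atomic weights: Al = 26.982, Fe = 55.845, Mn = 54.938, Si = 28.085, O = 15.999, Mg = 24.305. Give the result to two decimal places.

First mineral: 53.964 g Al in 495.021 g formula = 10.90 wt% Al.
Second mineral: 53.964 g Al in 456.109 g formula = 11.83 wt% Al.
10.90% − 11.83% gives a difference of -0.93 percentage points.

-0.93 percentage points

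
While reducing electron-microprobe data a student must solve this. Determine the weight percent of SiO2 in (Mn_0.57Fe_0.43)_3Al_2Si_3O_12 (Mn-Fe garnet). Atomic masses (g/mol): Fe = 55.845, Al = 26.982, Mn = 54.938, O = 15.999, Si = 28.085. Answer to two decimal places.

36.33 wt%

M((Mn_0.57Fe_0.43)_3Al_2Si_3O_12) = 496.191 g/mol; M(SiO2) = 60.083 g/mol.
Moles SiO2 per formula unit = 3 Si ÷ 1 = 3.0000.
SiO2 fraction = (3.0000 × 60.083) / 496.191 = 180.249/496.191 = 0.3633.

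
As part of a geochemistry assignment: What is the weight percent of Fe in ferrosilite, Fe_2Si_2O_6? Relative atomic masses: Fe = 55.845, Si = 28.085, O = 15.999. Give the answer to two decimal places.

Molar mass of Fe_2Si_2O_6: 2*55.845 + 2*28.085 + 6*15.999 = 263.854 g/mol.
Mass of Fe per formula unit: 2 × 55.845 = 111.690 g.
Weight fraction Fe = 111.690 / 263.854 = 0.4233.

42.33 wt%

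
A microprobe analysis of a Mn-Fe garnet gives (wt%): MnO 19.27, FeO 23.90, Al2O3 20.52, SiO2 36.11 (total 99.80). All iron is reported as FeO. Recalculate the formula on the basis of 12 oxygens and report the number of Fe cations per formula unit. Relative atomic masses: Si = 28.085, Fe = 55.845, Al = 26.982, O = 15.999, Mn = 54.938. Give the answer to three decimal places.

1.656 Fe apfu

MnO: 19.27/70.937 = 0.27165 mol → 0.27165 mol Mn, 0.27165 mol O.
FeO: 23.90/71.844 = 0.33267 mol → 0.33267 mol Fe, 0.33267 mol O.
Al2O3: 20.52/101.961 = 0.20125 mol → 0.40250 mol Al, 0.60375 mol O.
SiO2: 36.11/60.083 = 0.60100 mol → 0.60100 mol Si, 1.20200 mol O.
Total oxygen = 2.41007 mol. Normalization factor = 12/2.41007 = 4.97911.
Fe per 12 O = 0.33267 × 4.97911 = 1.656.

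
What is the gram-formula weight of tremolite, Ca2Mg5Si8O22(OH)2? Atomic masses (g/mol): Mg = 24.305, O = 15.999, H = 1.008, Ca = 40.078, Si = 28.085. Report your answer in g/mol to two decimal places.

Ca: 2 × 40.078 = 80.1560
Mg: 5 × 24.305 = 121.5250
Si: 8 × 28.085 = 224.6800
O: 24 × 15.999 = 383.9760
H: 2 × 1.008 = 2.0160
Summing the contributions gives the formula mass.

812.35 g/mol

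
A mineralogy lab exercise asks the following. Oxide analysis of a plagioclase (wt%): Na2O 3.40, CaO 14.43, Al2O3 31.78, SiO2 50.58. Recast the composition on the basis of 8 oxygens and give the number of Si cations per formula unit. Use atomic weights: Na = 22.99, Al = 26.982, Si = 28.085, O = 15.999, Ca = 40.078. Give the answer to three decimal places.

2.298 Si apfu

3.40 wt% Na2O ÷ 61.979 g/mol = 0.05486 mol, giving 0.10972 Na and 0.05486 O.
14.43 wt% CaO ÷ 56.077 g/mol = 0.25732 mol, giving 0.25732 Ca and 0.25732 O.
31.78 wt% Al2O3 ÷ 101.961 g/mol = 0.31169 mol, giving 0.62338 Al and 0.93507 O.
50.58 wt% SiO2 ÷ 60.083 g/mol = 0.84184 mol, giving 0.84184 Si and 1.68368 O.
Oxygen sums to 2.93093; scaling by 8/2.93093 = 2.72951 puts the formula on 8 O.
Si: 0.84184 × 2.72951 = 2.298 atoms per formula unit.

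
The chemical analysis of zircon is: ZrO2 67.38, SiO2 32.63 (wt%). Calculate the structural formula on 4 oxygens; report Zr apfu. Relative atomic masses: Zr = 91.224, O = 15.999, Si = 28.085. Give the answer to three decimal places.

1.003 Zr apfu

67.38 wt% ZrO2 ÷ 123.222 g/mol = 0.54682 mol, giving 0.54682 Zr and 1.09364 O.
32.63 wt% SiO2 ÷ 60.083 g/mol = 0.54308 mol, giving 0.54308 Si and 1.08616 O.
Oxygen sums to 2.17980; scaling by 4/2.17980 = 1.83503 puts the formula on 4 O.
Zr: 0.54682 × 1.83503 = 1.003 atoms per formula unit.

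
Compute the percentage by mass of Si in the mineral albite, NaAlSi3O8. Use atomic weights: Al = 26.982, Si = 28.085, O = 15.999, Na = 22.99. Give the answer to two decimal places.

Molar mass of NaAlSi3O8: 1×22.99 + 1×26.982 + 3×28.085 + 8×15.999 = 262.219 g/mol.
Mass of Si per formula unit: 3 × 28.085 = 84.255 g.
Weight fraction Si = 84.255 / 262.219 = 0.3213.

32.13 wt%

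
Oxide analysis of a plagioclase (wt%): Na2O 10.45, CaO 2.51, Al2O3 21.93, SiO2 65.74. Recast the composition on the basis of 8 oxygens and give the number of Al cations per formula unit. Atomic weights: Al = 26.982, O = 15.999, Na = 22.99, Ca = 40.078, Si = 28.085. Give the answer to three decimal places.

Na2O (M=61.979): mol = 0.16861; Na = 0.33722, O = 0.16861.
CaO (M=56.077): mol = 0.04476; Ca = 0.04476, O = 0.04476.
Al2O3 (M=101.961): mol = 0.21508; Al = 0.43016, O = 0.64524.
SiO2 (M=60.083): mol = 1.09415; Si = 1.09415, O = 2.18830.
ΣO = 3.04691; factor = 8/ΣO = 2.62561.
Al apfu = 0.43016 × 2.62561 = 1.129.

1.129 Al apfu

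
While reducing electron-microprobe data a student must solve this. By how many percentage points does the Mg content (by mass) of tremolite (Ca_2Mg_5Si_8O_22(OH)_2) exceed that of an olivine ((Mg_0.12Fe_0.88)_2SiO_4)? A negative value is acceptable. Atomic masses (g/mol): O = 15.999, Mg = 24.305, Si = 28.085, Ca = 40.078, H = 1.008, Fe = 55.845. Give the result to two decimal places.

Mg in Ca_2Mg_5Si_8O_22(OH)_2: molar mass 812.353 g/mol; 5×24.305 = 121.525 g → 14.96 wt%.
Mg in (Mg_0.12Fe_0.88)_2SiO_4: molar mass 196.201 g/mol; 0.24×24.305 = 5.833 g → 2.97 wt%.
Difference = 14.96 − 2.97 = 11.99 percentage points.

11.99 percentage points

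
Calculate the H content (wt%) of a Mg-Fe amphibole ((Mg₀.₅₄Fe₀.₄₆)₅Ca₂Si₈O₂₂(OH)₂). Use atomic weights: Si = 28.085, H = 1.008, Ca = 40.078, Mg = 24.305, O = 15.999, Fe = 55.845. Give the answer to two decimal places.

M((Mg₀.₅₄Fe₀.₄₆)₅Ca₂Si₈O₂₂(OH)₂) = 884.895 g/mol.
H contributes 2 × 1.008 = 2.016 g per mole.
2.016/884.895 = 0.0023 → 0.23%.

0.23 wt%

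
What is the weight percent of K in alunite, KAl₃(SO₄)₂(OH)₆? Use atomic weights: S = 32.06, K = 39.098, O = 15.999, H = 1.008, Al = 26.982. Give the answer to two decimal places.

M(KAl₃(SO₄)₂(OH)₆) = 414.198 g/mol.
K contributes 1 × 39.098 = 39.098 g per mole.
39.098/414.198 = 0.0944 → 9.44%.

9.44 weight percent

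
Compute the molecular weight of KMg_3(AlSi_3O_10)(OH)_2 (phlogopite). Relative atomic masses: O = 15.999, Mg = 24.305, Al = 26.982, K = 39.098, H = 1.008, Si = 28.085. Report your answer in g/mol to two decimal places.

M = 1(39.098) + 3(24.305) + 1(26.982) + 3(28.085) + 12(15.999) + 2(1.008)

417.25 g/mol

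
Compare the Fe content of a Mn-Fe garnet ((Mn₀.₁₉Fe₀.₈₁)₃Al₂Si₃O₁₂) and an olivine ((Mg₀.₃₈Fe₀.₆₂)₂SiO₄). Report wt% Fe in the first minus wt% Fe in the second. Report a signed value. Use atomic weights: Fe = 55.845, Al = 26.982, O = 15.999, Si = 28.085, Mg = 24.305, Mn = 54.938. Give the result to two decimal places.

Fe in (Mn₀.₁₉Fe₀.₈₁)₃Al₂Si₃O₁₂: molar mass 497.225 g/mol; 2.43×55.845 = 135.703 g → 27.29 wt%.
Fe in (Mg₀.₃₈Fe₀.₆₂)₂SiO₄: molar mass 179.801 g/mol; 1.24×55.845 = 69.248 g → 38.51 wt%.
Difference = 27.29 − 38.51 = -11.22 percentage points.

-11.22 percentage points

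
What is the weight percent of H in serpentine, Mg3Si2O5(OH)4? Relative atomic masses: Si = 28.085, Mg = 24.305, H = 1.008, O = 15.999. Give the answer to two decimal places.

1.46 mass %

Formula mass = 3*24.305 + 2*28.085 + 9*15.999 + 4*1.008 = 277.108 g/mol, of which 4.032 g is H.
So H makes up 4.032/277.108 = 0.0146 of the mass, i.e. 1.46%.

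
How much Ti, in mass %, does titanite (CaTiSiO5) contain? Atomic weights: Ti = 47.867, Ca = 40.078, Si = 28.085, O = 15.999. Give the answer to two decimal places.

24.42 mass %

Formula mass = 1·40.078 + 1·47.867 + 1·28.085 + 5·15.999 = 196.025 g/mol, of which 47.867 g is Ti.
So Ti makes up 47.867/196.025 = 0.2442 of the mass, i.e. 24.42%.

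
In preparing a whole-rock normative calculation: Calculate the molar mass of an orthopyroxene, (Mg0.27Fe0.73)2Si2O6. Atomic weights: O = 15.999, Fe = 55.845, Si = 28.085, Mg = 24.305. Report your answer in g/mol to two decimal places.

246.82 g/mol

Mg: 0.54 × 24.305 = 13.1247
Fe: 1.46 × 55.845 = 81.5337
Si: 2 × 28.085 = 56.1700
O: 6 × 15.999 = 95.9940
Summing the contributions gives the formula mass.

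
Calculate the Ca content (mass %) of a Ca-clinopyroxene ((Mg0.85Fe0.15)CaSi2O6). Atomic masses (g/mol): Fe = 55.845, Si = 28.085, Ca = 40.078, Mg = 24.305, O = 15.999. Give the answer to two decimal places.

18.11 mass %

Molar mass of (Mg0.85Fe0.15)CaSi2O6: 0.85*24.305 + 0.15*55.845 + 1*40.078 + 2*28.085 + 6*15.999 = 221.278 g/mol.
Mass of Ca per formula unit: 1 × 40.078 = 40.078 g.
Weight fraction Ca = 40.078 / 221.278 = 0.1811.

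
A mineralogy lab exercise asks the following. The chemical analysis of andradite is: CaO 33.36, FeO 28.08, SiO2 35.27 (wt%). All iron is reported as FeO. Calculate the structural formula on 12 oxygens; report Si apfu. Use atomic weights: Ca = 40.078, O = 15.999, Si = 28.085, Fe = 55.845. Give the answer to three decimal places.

3.262 Si apfu

33.36 wt% CaO ÷ 56.077 g/mol = 0.59490 mol, giving 0.59490 Ca and 0.59490 O.
28.08 wt% FeO ÷ 71.844 g/mol = 0.39085 mol, giving 0.39085 Fe and 0.39085 O.
35.27 wt% SiO2 ÷ 60.083 g/mol = 0.58702 mol, giving 0.58702 Si and 1.17404 O.
Oxygen sums to 2.15979; scaling by 12/2.15979 = 5.55610 puts the formula on 12 O.
Si: 0.58702 × 5.55610 = 3.262 atoms per formula unit.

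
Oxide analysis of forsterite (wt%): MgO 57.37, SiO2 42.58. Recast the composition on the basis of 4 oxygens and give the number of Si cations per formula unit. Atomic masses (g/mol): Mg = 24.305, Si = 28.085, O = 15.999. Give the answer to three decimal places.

MgO (M=40.304): mol = 1.42343; Mg = 1.42343, O = 1.42343.
SiO2 (M=60.083): mol = 0.70869; Si = 0.70869, O = 1.41738.
ΣO = 2.84081; factor = 4/ΣO = 1.40805.
Si apfu = 0.70869 × 1.40805 = 0.998.

0.998 Si apfu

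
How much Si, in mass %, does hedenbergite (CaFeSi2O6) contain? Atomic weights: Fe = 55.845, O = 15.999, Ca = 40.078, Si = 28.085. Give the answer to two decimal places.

M(CaFeSi2O6) = 248.087 g/mol.
Si contributes 2 × 28.085 = 56.170 g per mole.
56.170/248.087 = 0.2264 → 22.64%.

22.64 mass %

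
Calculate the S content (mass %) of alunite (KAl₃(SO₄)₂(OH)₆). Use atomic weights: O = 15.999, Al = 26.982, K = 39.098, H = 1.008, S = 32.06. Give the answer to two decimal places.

Formula mass = 1·39.098 + 3·26.982 + 2·32.06 + 14·15.999 + 6·1.008 = 414.198 g/mol, of which 64.120 g is S.
So S makes up 64.120/414.198 = 0.1548 of the mass, i.e. 15.48%.

15.48 mass %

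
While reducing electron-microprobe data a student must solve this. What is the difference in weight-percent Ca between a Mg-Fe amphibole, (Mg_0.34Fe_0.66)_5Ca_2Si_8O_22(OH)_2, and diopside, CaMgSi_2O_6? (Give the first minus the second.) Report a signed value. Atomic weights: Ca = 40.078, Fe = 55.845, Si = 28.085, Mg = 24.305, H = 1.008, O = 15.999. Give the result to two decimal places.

Ca in (Mg_0.34Fe_0.66)_5Ca_2Si_8O_22(OH)_2: molar mass 916.435 g/mol; 2×40.078 = 80.156 g → 8.75 wt%.
Ca in CaMgSi_2O_6: molar mass 216.547 g/mol; 1×40.078 = 40.078 g → 18.51 wt%.
Difference = 8.75 − 18.51 = -9.76 percentage points.

-9.76 percentage points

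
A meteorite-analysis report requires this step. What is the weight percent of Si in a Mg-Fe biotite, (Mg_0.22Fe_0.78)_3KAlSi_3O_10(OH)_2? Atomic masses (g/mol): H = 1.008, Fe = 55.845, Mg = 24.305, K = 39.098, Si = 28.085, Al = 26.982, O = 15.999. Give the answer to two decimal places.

17.16 weight percent

Formula mass = 0.66*24.305 + 2.34*55.845 + 1*39.098 + 1*26.982 + 3*28.085 + 12*15.999 + 2*1.008 = 491.058 g/mol, of which 84.255 g is Si.
So Si makes up 84.255/491.058 = 0.1716 of the mass, i.e. 17.16%.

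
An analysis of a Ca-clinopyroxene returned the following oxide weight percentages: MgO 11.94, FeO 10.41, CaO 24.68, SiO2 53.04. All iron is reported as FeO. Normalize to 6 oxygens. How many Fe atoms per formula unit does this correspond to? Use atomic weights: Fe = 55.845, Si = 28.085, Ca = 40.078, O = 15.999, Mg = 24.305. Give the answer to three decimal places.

0.328 Fe apfu

MgO: 11.94/40.304 = 0.29625 mol → 0.29625 mol Mg, 0.29625 mol O.
FeO: 10.41/71.844 = 0.14490 mol → 0.14490 mol Fe, 0.14490 mol O.
CaO: 24.68/56.077 = 0.44011 mol → 0.44011 mol Ca, 0.44011 mol O.
SiO2: 53.04/60.083 = 0.88278 mol → 0.88278 mol Si, 1.76556 mol O.
Total oxygen = 2.64682 mol. Normalization factor = 6/2.64682 = 2.26687.
Fe per 6 O = 0.14490 × 2.26687 = 0.328.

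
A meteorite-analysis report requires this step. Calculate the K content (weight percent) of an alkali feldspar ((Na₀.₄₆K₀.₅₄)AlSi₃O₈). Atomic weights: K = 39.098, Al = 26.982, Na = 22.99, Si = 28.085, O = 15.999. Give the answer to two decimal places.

7.79 weight percent

Molar mass of (Na₀.₄₆K₀.₅₄)AlSi₃O₈: 0.46*22.99 + 0.54*39.098 + 1*26.982 + 3*28.085 + 8*15.999 = 270.917 g/mol.
Mass of K per formula unit: 0.54 × 39.098 = 21.113 g.
Weight fraction K = 21.113 / 270.917 = 0.0779.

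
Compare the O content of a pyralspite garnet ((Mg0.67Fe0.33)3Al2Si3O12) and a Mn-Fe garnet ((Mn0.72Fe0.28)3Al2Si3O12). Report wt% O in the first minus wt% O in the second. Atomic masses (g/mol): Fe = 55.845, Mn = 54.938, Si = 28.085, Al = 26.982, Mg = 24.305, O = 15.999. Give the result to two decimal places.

5.48 percentage points

O in (Mg0.67Fe0.33)3Al2Si3O12: molar mass 434.347 g/mol; 12×15.999 = 191.988 g → 44.20 wt%.
O in (Mn0.72Fe0.28)3Al2Si3O12: molar mass 495.783 g/mol; 12×15.999 = 191.988 g → 38.72 wt%.
Difference = 44.20 − 38.72 = 5.48 percentage points.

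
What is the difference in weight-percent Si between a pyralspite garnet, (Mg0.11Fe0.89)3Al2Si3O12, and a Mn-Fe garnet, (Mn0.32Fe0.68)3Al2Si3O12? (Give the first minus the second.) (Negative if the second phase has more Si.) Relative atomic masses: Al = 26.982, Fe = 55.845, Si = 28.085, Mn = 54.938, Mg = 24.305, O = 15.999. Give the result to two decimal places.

0.33 percentage points

M((Mg0.11Fe0.89)3Al2Si3O12) = 487.334 g/mol, so wt% Si = 84.255/487.334 × 100 = 17.29%.
M((Mn0.32Fe0.68)3Al2Si3O12) = 496.871 g/mol, so wt% Si = 84.255/496.871 × 100 = 16.96%.
17.29 − 16.96 = 0.33 pp.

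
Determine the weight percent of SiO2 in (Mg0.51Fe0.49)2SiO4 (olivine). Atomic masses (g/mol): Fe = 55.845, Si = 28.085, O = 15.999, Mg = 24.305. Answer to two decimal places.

Formula mass = 171.600 g/mol.
1 Si → 1.0000 mol SiO2 per formula unit; M(SiO2) = 60.083, so SiO2 mass = 60.083 g.
60.083/171.600 × 100 = 35.01 wt%.

35.01 wt%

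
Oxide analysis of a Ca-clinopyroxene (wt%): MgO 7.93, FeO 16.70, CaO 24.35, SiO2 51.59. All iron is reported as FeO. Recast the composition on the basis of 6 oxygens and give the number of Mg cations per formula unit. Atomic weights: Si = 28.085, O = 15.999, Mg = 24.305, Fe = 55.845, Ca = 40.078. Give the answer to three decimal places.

7.93 wt% MgO ÷ 40.304 g/mol = 0.19675 mol, giving 0.19675 Mg and 0.19675 O.
16.70 wt% FeO ÷ 71.844 g/mol = 0.23245 mol, giving 0.23245 Fe and 0.23245 O.
24.35 wt% CaO ÷ 56.077 g/mol = 0.43422 mol, giving 0.43422 Ca and 0.43422 O.
51.59 wt% SiO2 ÷ 60.083 g/mol = 0.85865 mol, giving 0.85865 Si and 1.71730 O.
Oxygen sums to 2.58072; scaling by 6/2.58072 = 2.32493 puts the formula on 6 O.
Mg: 0.19675 × 2.32493 = 0.457 atoms per formula unit.

0.457 Mg apfu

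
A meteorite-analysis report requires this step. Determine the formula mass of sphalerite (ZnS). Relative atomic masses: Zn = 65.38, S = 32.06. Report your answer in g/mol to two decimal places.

Zn: 1 × 65.38 = 65.3800
S: 1 × 32.06 = 32.0600
Summing the contributions gives the formula mass.

97.44 g/mol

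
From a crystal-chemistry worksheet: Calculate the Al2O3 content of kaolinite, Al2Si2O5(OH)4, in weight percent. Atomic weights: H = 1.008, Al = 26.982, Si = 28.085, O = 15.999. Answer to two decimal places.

39.50 wt%

Formula mass = 258.157 g/mol.
2 Al → 1.0000 mol Al2O3 per formula unit; M(Al2O3) = 101.961, so Al2O3 mass = 101.961 g.
101.961/258.157 × 100 = 39.50 wt%.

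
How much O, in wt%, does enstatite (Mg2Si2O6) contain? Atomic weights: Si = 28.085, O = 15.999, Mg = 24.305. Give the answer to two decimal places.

Formula mass = 2·24.305 + 2·28.085 + 6·15.999 = 200.774 g/mol, of which 95.994 g is O.
So O makes up 95.994/200.774 = 0.4781 of the mass, i.e. 47.81%.

47.81 wt%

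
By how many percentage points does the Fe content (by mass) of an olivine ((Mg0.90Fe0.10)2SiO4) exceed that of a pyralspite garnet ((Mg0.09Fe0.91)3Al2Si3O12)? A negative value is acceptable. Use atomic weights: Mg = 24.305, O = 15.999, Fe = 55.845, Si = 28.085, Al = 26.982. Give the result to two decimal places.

-23.56 percentage points

M((Mg0.90Fe0.10)2SiO4) = 146.999 g/mol, so wt% Fe = 11.169/146.999 × 100 = 7.60%.
M((Mg0.09Fe0.91)3Al2Si3O12) = 489.226 g/mol, so wt% Fe = 152.457/489.226 × 100 = 31.16%.
7.60 − 31.16 = -23.56 pp.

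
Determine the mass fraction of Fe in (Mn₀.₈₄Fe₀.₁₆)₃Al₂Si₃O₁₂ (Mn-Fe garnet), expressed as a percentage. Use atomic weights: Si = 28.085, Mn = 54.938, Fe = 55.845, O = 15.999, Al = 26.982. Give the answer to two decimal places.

M((Mn₀.₈₄Fe₀.₁₆)₃Al₂Si₃O₁₂) = 495.456 g/mol.
Fe contributes 0.48 × 55.845 = 26.806 g per mole.
26.806/495.456 = 0.0541 → 5.41%.

5.41 weight percent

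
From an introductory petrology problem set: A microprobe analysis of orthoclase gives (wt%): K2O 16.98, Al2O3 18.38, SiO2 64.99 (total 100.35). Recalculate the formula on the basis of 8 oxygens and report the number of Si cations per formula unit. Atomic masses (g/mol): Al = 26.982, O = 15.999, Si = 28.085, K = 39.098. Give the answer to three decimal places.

3.000 Si apfu

K2O (M=94.195): mol = 0.18026; K = 0.36052, O = 0.18026.
Al2O3 (M=101.961): mol = 0.18027; Al = 0.36054, O = 0.54081.
SiO2 (M=60.083): mol = 1.08167; Si = 1.08167, O = 2.16334.
ΣO = 2.88441; factor = 8/ΣO = 2.77353.
Si apfu = 1.08167 × 2.77353 = 3.000.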